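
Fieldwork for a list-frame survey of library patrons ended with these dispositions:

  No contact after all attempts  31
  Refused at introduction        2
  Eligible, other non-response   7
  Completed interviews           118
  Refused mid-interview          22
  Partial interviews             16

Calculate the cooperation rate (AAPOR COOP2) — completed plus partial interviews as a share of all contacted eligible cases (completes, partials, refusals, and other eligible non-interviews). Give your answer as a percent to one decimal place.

81.2%

Refusal or break-off = 2 + 22 = 24
Top = 118 + 16 = 134
Denominator = 118 + 16 + 24 + 7 = 165
COOP2 = 134 / 165 = 0.8121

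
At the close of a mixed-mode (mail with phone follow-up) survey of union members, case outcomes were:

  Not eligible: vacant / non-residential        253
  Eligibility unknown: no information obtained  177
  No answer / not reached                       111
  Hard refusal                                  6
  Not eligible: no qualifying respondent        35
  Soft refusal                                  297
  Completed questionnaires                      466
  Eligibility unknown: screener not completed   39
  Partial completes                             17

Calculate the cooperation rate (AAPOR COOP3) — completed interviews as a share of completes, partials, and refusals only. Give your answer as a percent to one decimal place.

Refusal or break-off = 6 + 297 = 303
Eligibility not determined = 39 + 177 = 216
Screened out, ineligible = 35 + 253 = 288
Num: 466
Base: 466 + 17 + 303 = 786
COOP3 = 466 / 786 = 0.5929

59.3%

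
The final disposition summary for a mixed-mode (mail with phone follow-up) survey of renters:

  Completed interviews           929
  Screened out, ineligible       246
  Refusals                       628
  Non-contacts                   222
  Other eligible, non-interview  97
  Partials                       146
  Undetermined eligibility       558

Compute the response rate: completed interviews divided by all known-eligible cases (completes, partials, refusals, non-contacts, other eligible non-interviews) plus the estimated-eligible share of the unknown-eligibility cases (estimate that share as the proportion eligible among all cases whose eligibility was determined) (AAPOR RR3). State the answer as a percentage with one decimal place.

Numerator → 929
Known eligible → 929 + 146 + 628 + 222 + 97 = 2022
e = 2022 / (2022 + 246) = 2022 / 2268 = 0.8915
Estimated eligible among unknowns → 0.8915 × 558 = 497.46
Denominator → 2022 + 497.46 = 2519.46
RR3 = 929 / 2519.46 = 0.3687

36.9%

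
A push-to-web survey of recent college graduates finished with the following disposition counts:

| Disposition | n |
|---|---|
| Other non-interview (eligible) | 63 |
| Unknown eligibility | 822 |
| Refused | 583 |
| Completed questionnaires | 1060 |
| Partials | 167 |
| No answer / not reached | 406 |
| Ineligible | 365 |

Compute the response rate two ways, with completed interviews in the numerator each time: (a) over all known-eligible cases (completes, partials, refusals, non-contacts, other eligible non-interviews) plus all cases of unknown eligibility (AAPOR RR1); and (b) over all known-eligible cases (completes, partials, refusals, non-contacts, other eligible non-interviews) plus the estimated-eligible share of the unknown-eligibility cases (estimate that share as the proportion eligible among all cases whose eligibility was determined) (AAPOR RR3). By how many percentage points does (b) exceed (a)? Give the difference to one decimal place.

1.3

Numerator → 1060
Base → 1060 + 167 + 583 + 406 + 63 + 822 = 3101
RR1 = 1060 / 3101 = 0.3418
Determined eligible → 1060 + 167 + 583 + 406 + 63 = 2279
e = 2279 / (2279 + 365) = 2279 / 2644 = 0.8620
Eligible share of unknowns → 0.8620 × 822 = 708.56
Base → 2279 + 708.56 = 2987.56
RR3 = 1060 / 2987.56 = 0.3548
Difference = 35.48 − 34.18 = 1.30 percentage points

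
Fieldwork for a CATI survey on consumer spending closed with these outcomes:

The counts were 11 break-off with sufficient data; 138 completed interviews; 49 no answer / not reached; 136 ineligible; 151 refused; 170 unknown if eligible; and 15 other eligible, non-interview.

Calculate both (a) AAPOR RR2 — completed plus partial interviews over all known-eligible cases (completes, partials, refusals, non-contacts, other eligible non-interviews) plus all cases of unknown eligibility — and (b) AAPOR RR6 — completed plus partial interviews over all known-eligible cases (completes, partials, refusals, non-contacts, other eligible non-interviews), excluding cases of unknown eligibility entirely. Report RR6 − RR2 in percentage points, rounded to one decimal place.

13.0

Num: 138 + 11 = 149
Denominator: 138 + 11 + 151 + 49 + 15 + 170 = 534
RR2 = 149 / 534 = 0.2790
Denominator: 138 + 11 + 151 + 49 + 15 = 364
RR6 = 149 / 364 = 0.4093
Difference = 40.93 − 27.90 = 13.03 percentage points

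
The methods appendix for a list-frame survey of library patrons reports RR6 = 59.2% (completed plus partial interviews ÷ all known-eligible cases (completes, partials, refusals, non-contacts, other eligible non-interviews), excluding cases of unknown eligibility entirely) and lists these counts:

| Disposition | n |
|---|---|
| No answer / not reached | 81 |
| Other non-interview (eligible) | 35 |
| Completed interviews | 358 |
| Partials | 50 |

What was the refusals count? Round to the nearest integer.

Top: 358 + 50 = 408
RR6 = 408 / D = 0.592
D = 408 / 0.592 = 689.2
Other denominator terms total 524
refusals = 689.2 − 524 ≈ 165

165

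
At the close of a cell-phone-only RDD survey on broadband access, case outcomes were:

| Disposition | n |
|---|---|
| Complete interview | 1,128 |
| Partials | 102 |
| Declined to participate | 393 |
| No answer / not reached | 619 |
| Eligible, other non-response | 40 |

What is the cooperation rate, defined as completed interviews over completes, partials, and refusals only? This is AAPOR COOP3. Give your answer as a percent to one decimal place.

69.5%

Top = 1128
Denominator = 1128 + 102 + 393 = 1623
COOP3 = 1128 / 1623 = 0.6950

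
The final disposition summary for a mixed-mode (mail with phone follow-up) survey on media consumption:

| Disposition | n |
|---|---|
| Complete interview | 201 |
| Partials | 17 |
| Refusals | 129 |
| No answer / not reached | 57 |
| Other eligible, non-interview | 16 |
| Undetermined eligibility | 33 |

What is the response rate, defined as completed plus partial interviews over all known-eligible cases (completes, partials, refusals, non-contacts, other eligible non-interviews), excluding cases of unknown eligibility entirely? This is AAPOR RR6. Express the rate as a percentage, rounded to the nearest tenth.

Numerator → 201 + 17 = 218
Denom → 201 + 17 + 129 + 57 + 16 = 420
RR6 = 218 / 420 = 0.5190

51.9%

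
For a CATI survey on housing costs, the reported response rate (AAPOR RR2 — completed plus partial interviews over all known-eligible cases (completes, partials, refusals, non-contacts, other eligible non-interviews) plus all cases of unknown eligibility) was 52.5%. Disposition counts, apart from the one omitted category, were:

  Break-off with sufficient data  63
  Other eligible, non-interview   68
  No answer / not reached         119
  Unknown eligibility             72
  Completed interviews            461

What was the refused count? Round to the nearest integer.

215

Top: 461 + 63 = 524
RR2 = 524 / D = 0.525
D = 524 / 0.525 = 998.1
Remaining denominator categories sum to 783
refused = 998.1 − 783 ≈ 215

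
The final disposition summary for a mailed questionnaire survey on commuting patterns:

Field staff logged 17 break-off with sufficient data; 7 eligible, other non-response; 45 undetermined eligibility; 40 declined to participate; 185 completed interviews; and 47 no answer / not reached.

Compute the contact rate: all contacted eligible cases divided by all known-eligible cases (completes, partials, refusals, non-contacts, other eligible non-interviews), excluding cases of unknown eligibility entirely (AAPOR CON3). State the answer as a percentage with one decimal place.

84.1%

Num: 185 + 17 + 40 + 7 = 249
Base: 185 + 17 + 40 + 47 + 7 = 296
CON3 = 249 / 296 = 0.8412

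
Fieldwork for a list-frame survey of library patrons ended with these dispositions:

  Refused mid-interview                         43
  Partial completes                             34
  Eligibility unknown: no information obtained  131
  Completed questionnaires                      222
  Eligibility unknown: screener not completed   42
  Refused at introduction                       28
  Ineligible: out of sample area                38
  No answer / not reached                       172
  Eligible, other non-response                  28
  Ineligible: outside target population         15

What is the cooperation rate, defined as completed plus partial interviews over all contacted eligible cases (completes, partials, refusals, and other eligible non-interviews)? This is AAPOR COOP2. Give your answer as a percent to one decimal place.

72.1%

Refused = 28 + 43 = 71
Unknown if eligible = 42 + 131 = 173
Out of scope = 15 + 38 = 53
Numerator = 222 + 34 = 256
Denominator = 222 + 34 + 71 + 28 = 355
COOP2 = 256 / 355 = 0.7211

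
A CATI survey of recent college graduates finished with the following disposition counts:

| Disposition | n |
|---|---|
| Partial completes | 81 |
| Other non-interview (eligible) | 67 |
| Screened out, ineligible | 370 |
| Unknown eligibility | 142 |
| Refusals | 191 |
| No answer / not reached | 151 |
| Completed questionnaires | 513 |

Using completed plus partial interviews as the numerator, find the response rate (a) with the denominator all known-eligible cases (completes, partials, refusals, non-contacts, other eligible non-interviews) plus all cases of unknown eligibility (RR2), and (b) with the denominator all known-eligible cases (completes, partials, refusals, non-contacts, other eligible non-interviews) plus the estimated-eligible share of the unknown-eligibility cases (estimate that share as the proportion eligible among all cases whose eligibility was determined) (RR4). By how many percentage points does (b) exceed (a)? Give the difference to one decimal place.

1.8

Top → 513 + 81 = 594
Base → 513 + 81 + 191 + 151 + 67 + 142 = 1145
RR2 = 594 / 1145 = 0.5188
Eligible (known) → 513 + 81 + 191 + 151 + 67 = 1003
e = 1003 / (1003 + 370) = 1003 / 1373 = 0.7305
e × U → 0.7305 × 142 = 103.73
Base → 1003 + 103.73 = 1106.73
RR4 = 594 / 1106.73 = 0.5367
Difference = 53.67 − 51.88 = 1.79 percentage points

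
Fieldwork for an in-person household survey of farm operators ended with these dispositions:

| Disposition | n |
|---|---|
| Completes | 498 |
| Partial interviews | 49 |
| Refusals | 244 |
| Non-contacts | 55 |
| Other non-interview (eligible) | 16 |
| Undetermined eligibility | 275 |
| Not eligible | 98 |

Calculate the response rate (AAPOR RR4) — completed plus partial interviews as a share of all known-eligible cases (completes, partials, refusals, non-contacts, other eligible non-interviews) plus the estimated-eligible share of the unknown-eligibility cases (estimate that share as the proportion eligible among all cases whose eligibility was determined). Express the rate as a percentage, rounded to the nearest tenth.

49.3%

Num → 498 + 49 = 547
Eligible (known) → 498 + 49 + 244 + 55 + 16 = 862
e = 862 / (862 + 98) = 862 / 960 = 0.8979
Eligible share of unknowns → 0.8979 × 275 = 246.92
Denom → 862 + 246.92 = 1108.92
RR4 = 547 / 1108.92 = 0.4933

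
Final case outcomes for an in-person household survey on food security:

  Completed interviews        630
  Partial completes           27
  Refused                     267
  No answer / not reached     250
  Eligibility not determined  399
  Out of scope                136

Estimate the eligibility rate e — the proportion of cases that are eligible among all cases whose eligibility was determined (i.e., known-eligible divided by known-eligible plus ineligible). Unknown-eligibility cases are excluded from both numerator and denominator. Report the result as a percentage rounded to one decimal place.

89.6%

Known eligible = 630 + 27 + 267 + 250 = 1174
e = 1174 / (1174 + 136) = 1174 / 1310 = 0.8962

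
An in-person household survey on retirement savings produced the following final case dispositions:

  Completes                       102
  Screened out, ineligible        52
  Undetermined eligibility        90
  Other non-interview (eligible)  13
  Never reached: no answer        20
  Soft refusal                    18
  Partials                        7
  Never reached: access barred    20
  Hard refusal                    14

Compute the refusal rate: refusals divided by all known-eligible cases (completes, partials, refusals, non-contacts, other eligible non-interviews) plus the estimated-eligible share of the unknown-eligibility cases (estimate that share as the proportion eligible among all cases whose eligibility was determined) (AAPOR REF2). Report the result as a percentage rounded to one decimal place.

Refusal or break-off = 14 + 18 = 32
Non-contacts = 20 + 20 = 40
Numerator = 32
Determined eligible = 102 + 7 + 32 + 40 + 13 = 194
e = 194 / (194 + 52) = 194 / 246 = 0.7886
Eligible share of unknowns = 0.7886 × 90 = 70.97
Denom = 194 + 70.97 = 264.97
REF2 = 32 / 264.97 = 0.1208

12.1%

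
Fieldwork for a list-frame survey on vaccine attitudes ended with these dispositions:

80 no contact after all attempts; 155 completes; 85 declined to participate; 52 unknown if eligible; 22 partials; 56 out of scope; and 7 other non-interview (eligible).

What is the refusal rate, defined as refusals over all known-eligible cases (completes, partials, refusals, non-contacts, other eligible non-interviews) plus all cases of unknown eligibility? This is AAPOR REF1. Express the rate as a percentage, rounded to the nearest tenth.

Numerator = 85
Denominator = 155 + 22 + 85 + 80 + 7 + 52 = 401
REF1 = 85 / 401 = 0.2120

21.2%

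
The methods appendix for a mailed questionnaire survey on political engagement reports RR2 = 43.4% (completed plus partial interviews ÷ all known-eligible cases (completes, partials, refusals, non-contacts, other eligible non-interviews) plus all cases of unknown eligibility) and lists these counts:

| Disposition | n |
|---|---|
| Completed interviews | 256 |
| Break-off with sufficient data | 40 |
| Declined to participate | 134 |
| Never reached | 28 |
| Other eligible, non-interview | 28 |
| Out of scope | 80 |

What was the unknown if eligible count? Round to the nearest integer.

196

Num → 256 + 40 = 296
RR2 = 296 / D = 0.434
D = 296 / 0.434 = 682.0
Rest of base = 486
unknown if eligible = 682.0 − 486 ≈ 196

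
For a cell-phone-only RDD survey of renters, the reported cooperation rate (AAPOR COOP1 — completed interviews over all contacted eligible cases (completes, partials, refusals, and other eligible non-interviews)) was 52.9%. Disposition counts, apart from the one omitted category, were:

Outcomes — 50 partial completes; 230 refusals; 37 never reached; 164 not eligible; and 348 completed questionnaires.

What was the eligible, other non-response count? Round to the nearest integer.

COOP1 = 348 / D = 0.529
D = 348 / 0.529 = 657.8
Remaining denominator categories sum to 628
eligible, other non-response = 657.8 − 628 ≈ 30

30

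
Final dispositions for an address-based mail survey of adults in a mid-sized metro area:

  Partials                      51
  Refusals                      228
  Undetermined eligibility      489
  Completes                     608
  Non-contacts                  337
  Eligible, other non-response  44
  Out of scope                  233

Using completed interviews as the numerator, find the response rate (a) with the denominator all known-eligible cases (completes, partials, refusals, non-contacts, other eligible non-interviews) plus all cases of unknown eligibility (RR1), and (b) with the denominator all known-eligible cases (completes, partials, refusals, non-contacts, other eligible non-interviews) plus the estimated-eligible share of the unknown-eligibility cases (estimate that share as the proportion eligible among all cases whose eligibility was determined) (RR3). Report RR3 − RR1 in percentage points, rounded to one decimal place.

Numerator: 608
Denom: 608 + 51 + 228 + 337 + 44 + 489 = 1757
RR1 = 608 / 1757 = 0.3460
Determined eligible: 608 + 51 + 228 + 337 + 44 = 1268
e = 1268 / (1268 + 233) = 1268 / 1501 = 0.8448
Eligible share of unknowns: 0.8448 × 489 = 413.11
Denom: 1268 + 413.11 = 1681.11
RR3 = 608 / 1681.11 = 0.3617
Difference = 36.17 − 34.60 = 1.57 percentage points

1.6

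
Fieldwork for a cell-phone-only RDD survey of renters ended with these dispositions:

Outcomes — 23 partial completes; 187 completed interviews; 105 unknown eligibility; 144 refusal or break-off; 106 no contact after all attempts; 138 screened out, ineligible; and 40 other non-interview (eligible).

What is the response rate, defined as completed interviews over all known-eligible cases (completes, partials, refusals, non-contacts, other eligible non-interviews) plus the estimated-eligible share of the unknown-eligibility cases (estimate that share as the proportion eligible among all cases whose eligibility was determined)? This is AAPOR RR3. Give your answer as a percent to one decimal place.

32.1%

Num: 187
Determined eligible: 187 + 23 + 144 + 106 + 40 = 500
e = 500 / (500 + 138) = 500 / 638 = 0.7837
Eligible share of unknowns: 0.7837 × 105 = 82.29
Base: 500 + 82.29 = 582.29
RR3 = 187 / 582.29 = 0.3211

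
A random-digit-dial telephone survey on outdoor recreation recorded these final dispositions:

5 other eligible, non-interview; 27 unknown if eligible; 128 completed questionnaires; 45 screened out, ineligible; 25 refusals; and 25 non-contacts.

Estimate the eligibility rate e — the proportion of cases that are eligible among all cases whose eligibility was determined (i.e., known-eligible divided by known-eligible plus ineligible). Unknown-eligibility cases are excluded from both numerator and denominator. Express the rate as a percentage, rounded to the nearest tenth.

80.3%

Eligible (known): 128 + 25 + 25 + 5 = 183
e = 183 / (183 + 45) = 183 / 228 = 0.8026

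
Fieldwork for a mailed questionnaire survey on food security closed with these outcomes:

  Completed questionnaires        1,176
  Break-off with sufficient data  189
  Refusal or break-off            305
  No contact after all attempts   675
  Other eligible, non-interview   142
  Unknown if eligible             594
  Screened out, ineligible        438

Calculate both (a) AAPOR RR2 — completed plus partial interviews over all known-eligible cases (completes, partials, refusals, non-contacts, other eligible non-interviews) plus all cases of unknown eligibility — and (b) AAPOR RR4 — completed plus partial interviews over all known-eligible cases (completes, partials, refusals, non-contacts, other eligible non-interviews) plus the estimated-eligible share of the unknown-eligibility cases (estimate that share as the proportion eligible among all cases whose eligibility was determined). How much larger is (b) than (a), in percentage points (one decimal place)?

1.3

Numerator → 1176 + 189 = 1365
Denominator → 1176 + 189 + 305 + 675 + 142 + 594 = 3081
RR2 = 1365 / 3081 = 0.4430
Known eligible → 1176 + 189 + 305 + 675 + 142 = 2487
e = 2487 / (2487 + 438) = 2487 / 2925 = 0.8503
Eligible share of unknowns → 0.8503 × 594 = 505.08
Denominator → 2487 + 505.08 = 2992.08
RR4 = 1365 / 2992.08 = 0.4562
Difference = 45.62 − 44.30 = 1.32 percentage points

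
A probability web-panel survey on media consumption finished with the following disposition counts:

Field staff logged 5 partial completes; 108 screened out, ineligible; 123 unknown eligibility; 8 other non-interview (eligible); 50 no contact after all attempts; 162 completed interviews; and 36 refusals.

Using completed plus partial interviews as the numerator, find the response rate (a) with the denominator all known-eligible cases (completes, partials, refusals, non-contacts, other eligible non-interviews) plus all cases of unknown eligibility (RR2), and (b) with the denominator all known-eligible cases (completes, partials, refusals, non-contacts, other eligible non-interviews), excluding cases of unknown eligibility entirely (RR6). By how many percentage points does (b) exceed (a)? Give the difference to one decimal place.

20.5

Num → 162 + 5 = 167
Base → 162 + 5 + 36 + 50 + 8 + 123 = 384
RR2 = 167 / 384 = 0.4349
Base → 162 + 5 + 36 + 50 + 8 = 261
RR6 = 167 / 261 = 0.6398
Difference = 63.98 − 43.49 = 20.49 percentage points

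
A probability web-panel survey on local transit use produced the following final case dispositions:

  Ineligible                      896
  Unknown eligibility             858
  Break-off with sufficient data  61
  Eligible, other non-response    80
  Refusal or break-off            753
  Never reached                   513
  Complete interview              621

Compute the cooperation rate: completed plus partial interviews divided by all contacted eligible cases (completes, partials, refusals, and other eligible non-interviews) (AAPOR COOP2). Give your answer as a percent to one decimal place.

Top = 621 + 61 = 682
Denom = 621 + 61 + 753 + 80 = 1515
COOP2 = 682 / 1515 = 0.4502

45.0%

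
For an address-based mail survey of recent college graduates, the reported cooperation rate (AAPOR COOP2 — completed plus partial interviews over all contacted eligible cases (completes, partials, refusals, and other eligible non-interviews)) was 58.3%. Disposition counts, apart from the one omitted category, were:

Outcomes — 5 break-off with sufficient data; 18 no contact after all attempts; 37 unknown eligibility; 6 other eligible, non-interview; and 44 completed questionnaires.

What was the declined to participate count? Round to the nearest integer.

29

Num → 44 + 5 = 49
COOP2 = 49 / D = 0.583
D = 49 / 0.583 = 84.0
Rest of base = 55
declined to participate = 84.0 − 55 ≈ 29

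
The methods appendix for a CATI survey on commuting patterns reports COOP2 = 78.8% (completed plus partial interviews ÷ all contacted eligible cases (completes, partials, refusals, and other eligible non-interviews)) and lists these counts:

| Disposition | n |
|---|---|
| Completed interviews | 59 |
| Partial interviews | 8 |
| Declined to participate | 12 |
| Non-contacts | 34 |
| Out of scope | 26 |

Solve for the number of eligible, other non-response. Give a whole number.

6

Numerator: 59 + 8 = 67
COOP2 = 67 / D = 0.788
D = 67 / 0.788 = 85.0
Remaining denominator categories sum to 79
eligible, other non-response = 85.0 − 79 ≈ 6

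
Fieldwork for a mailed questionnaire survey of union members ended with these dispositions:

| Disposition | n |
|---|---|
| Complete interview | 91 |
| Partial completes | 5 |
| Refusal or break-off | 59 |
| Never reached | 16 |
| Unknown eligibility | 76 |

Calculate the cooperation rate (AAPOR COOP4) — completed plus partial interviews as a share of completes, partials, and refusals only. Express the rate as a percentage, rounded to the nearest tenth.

Top: 91 + 5 = 96
Base: 91 + 5 + 59 = 155
COOP4 = 96 / 155 = 0.6194

61.9%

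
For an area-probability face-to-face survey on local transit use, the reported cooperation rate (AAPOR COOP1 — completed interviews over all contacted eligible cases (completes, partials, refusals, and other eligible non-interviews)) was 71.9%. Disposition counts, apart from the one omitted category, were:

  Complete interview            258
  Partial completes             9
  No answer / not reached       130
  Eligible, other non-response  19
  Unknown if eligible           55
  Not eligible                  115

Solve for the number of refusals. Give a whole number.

73

COOP1 = 258 / D = 0.719
D = 258 / 0.719 = 358.8
Remaining denominator categories sum to 286
refusals = 358.8 − 286 ≈ 73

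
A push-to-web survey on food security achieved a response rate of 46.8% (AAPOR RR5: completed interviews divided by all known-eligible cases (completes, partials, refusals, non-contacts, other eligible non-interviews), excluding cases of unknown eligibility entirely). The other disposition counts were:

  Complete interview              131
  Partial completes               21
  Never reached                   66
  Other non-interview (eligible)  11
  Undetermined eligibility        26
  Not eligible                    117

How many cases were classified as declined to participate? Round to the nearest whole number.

RR5 = 131 / D = 0.468
D = 131 / 0.468 = 279.9
Other denominator terms total 229
declined to participate = 279.9 − 229 ≈ 51

51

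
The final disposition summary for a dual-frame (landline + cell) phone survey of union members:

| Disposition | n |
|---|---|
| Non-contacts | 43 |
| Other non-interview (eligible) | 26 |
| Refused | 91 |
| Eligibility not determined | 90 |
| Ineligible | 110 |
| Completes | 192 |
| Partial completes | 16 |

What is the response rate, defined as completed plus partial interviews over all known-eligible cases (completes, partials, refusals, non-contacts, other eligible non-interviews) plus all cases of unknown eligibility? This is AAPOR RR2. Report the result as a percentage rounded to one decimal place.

Numerator: 192 + 16 = 208
Base: 192 + 16 + 91 + 43 + 26 + 90 = 458
RR2 = 208 / 458 = 0.4541

45.4%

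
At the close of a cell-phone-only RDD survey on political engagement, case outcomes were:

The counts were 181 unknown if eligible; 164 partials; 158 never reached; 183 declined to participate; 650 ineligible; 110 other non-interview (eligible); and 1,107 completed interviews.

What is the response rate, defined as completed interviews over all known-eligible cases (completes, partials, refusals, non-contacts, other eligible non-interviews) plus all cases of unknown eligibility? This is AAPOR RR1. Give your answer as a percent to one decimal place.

58.2%

Numerator: 1107
Denom: 1107 + 164 + 183 + 158 + 110 + 181 = 1903
RR1 = 1107 / 1903 = 0.5817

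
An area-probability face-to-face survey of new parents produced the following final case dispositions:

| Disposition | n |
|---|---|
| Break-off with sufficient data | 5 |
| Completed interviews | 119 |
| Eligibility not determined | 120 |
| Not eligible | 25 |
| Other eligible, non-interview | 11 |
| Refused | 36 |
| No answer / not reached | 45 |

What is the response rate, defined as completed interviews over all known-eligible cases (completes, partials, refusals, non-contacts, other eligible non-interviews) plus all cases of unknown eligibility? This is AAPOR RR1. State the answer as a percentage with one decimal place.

Top: 119
Denom: 119 + 5 + 36 + 45 + 11 + 120 = 336
RR1 = 119 / 336 = 0.3542

35.4%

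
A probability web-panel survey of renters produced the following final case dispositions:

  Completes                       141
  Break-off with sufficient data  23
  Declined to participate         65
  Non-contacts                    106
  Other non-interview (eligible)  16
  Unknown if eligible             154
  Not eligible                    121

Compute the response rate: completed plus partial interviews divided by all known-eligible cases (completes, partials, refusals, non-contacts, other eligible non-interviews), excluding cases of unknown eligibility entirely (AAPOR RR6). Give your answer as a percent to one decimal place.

Num = 141 + 23 = 164
Denom = 141 + 23 + 65 + 106 + 16 = 351
RR6 = 164 / 351 = 0.4672

46.7%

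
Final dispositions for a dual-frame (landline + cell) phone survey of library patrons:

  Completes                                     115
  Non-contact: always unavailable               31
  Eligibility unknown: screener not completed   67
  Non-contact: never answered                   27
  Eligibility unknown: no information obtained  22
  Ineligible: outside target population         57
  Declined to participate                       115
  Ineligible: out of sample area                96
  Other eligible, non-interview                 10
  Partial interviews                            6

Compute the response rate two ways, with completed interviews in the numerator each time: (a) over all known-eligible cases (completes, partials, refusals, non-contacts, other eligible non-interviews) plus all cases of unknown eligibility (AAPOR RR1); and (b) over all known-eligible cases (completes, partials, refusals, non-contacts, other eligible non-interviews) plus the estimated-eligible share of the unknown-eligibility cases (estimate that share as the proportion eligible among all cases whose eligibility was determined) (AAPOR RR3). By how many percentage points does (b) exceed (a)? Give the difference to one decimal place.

2.4

No contact after all attempts = 27 + 31 = 58
Unknown if eligible = 67 + 22 = 89
Screened out, ineligible = 57 + 96 = 153
Top = 115
Base = 115 + 6 + 115 + 58 + 10 + 89 = 393
RR1 = 115 / 393 = 0.2926
Eligible (known) = 115 + 6 + 115 + 58 + 10 = 304
e = 304 / (304 + 153) = 304 / 457 = 0.6652
e × U = 0.6652 × 89 = 59.20
Base = 304 + 59.20 = 363.20
RR3 = 115 / 363.20 = 0.3166
Difference = 31.66 − 29.26 = 2.40 percentage points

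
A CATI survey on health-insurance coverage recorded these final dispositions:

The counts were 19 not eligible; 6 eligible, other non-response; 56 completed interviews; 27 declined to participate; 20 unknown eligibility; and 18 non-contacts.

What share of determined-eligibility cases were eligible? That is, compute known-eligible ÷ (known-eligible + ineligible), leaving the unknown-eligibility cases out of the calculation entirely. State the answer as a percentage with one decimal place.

Determined eligible: 56 + 27 + 18 + 6 = 107
e = 107 / (107 + 19) = 107 / 126 = 0.8492

84.9%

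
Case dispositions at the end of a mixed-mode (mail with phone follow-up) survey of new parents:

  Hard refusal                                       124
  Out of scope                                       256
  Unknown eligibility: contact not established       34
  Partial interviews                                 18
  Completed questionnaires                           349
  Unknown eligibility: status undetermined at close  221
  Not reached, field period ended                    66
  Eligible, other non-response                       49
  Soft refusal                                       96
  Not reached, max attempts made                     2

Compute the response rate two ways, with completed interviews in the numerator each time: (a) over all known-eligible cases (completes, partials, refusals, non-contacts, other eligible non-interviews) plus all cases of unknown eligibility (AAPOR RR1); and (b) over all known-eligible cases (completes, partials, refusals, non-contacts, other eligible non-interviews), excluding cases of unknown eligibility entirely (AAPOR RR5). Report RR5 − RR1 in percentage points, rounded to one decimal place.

13.2

Refusal or break-off = 124 + 96 = 220
Non-contacts = 66 + 2 = 68
Undetermined eligibility = 34 + 221 = 255
Numerator → 349
Denominator → 349 + 18 + 220 + 68 + 49 + 255 = 959
RR1 = 349 / 959 = 0.3639
Denominator → 349 + 18 + 220 + 68 + 49 = 704
RR5 = 349 / 704 = 0.4957
Difference = 49.57 − 36.39 = 13.18 percentage points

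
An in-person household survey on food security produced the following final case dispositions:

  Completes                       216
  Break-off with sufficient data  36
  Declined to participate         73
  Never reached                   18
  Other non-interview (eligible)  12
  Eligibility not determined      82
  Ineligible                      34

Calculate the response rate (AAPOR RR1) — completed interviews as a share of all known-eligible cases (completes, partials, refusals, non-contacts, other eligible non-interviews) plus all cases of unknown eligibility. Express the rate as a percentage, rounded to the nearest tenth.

Num = 216
Denom = 216 + 36 + 73 + 18 + 12 + 82 = 437
RR1 = 216 / 437 = 0.4943

49.4%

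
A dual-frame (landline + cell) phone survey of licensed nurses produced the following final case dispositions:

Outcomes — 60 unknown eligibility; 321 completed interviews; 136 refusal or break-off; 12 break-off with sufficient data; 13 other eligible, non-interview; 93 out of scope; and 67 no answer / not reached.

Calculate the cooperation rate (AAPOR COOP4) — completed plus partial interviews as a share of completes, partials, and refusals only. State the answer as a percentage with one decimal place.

Numerator: 321 + 12 = 333
Base: 321 + 12 + 136 = 469
COOP4 = 333 / 469 = 0.7100

71.0%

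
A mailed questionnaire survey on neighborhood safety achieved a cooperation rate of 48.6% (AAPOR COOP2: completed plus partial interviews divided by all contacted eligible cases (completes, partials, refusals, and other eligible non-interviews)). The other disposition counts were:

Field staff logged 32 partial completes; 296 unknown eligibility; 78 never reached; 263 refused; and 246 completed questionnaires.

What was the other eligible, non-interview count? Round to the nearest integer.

Top: 246 + 32 = 278
COOP2 = 278 / D = 0.486
D = 278 / 0.486 = 572.0
Other denominator terms total 541
other eligible, non-interview = 572.0 − 541 ≈ 31

31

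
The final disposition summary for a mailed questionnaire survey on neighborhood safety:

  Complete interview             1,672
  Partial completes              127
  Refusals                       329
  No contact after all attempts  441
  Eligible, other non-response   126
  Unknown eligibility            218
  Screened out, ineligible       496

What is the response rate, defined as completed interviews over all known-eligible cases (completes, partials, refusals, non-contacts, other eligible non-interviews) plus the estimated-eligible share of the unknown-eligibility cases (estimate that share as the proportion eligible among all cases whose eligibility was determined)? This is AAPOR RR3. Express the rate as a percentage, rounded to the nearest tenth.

58.1%

Num → 1672
Known eligible → 1672 + 127 + 329 + 441 + 126 = 2695
e = 2695 / (2695 + 496) = 2695 / 3191 = 0.8446
Estimated eligible among unknowns → 0.8446 × 218 = 184.12
Base → 2695 + 184.12 = 2879.12
RR3 = 1672 / 2879.12 = 0.5807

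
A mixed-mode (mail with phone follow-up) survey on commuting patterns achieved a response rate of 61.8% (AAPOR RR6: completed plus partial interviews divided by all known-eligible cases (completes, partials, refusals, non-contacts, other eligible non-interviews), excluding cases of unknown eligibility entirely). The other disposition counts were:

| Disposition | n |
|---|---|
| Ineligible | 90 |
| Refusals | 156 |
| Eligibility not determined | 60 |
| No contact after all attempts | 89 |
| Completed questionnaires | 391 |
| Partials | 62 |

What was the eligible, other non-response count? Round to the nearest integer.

Top: 391 + 62 = 453
RR6 = 453 / D = 0.618
D = 453 / 0.618 = 733.0
Other denominator terms total 698
eligible, other non-response = 733.0 − 698 ≈ 35

35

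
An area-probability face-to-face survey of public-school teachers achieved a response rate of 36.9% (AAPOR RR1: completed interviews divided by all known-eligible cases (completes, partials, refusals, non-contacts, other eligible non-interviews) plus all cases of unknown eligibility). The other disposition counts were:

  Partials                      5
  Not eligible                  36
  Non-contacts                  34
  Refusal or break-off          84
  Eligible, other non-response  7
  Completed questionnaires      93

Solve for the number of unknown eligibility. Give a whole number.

29

RR1 = 93 / D = 0.369
D = 93 / 0.369 = 252.0
Other denominator terms total 223
unknown eligibility = 252.0 − 223 ≈ 29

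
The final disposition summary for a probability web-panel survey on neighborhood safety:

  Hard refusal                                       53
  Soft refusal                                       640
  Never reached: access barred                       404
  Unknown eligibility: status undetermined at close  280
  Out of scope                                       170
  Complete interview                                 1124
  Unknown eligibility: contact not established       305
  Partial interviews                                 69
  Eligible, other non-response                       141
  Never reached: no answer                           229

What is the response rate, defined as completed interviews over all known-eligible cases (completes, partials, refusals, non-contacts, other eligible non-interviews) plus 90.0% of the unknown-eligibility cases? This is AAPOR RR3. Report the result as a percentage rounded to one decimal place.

Refusal or break-off = 53 + 640 = 693
No answer / not reached = 229 + 404 = 633
Unknown if eligible = 305 + 280 = 585
Num: 1124
Determined eligible: 1124 + 69 + 693 + 633 + 141 = 2660
Estimated eligible among unknowns: 0.9000 × 585 = 526.50
Base: 2660 + 526.50 = 3186.50
RR3 = 1124 / 3186.50 = 0.3527

35.3%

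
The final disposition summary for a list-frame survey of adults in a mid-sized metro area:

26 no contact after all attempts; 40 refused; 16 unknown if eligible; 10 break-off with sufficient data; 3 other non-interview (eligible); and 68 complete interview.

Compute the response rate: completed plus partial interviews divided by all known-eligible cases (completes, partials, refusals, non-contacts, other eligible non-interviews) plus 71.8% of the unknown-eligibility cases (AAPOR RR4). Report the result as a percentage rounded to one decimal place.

Numerator: 68 + 10 = 78
Determined eligible: 68 + 10 + 40 + 26 + 3 = 147
Eligible share of unknowns: 0.7180 × 16 = 11.49
Base: 147 + 11.49 = 158.49
RR4 = 78 / 158.49 = 0.4921

49.2%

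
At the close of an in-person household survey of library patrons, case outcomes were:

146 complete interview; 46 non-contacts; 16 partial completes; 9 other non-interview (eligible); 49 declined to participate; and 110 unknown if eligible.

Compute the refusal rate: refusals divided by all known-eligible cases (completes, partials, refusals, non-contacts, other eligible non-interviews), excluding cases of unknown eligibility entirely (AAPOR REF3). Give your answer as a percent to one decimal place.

Top → 49
Base → 146 + 16 + 49 + 46 + 9 = 266
REF3 = 49 / 266 = 0.1842

18.4%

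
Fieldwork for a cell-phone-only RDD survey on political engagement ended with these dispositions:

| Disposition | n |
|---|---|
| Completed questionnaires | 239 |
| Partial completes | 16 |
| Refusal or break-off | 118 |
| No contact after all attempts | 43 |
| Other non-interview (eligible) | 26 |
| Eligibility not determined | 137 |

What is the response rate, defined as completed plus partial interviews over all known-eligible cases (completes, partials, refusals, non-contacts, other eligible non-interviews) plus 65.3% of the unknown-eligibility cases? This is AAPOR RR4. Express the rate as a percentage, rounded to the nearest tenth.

48.0%

Numerator = 239 + 16 = 255
Known eligible = 239 + 16 + 118 + 43 + 26 = 442
Eligible share of unknowns = 0.6530 × 137 = 89.46
Denominator = 442 + 89.46 = 531.46
RR4 = 255 / 531.46 = 0.4798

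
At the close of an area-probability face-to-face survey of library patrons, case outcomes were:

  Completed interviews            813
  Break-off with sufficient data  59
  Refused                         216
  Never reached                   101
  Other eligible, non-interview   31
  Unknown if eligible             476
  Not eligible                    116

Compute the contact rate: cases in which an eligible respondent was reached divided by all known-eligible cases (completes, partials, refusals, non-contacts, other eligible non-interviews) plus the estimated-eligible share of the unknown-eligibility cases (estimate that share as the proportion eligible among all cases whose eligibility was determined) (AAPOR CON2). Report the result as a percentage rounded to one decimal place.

67.6%

Numerator: 813 + 59 + 216 + 31 = 1119
Eligible (known): 813 + 59 + 216 + 101 + 31 = 1220
e = 1220 / (1220 + 116) = 1220 / 1336 = 0.9132
Eligible share of unknowns: 0.9132 × 476 = 434.68
Base: 1220 + 434.68 = 1654.68
CON2 = 1119 / 1654.68 = 0.6763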